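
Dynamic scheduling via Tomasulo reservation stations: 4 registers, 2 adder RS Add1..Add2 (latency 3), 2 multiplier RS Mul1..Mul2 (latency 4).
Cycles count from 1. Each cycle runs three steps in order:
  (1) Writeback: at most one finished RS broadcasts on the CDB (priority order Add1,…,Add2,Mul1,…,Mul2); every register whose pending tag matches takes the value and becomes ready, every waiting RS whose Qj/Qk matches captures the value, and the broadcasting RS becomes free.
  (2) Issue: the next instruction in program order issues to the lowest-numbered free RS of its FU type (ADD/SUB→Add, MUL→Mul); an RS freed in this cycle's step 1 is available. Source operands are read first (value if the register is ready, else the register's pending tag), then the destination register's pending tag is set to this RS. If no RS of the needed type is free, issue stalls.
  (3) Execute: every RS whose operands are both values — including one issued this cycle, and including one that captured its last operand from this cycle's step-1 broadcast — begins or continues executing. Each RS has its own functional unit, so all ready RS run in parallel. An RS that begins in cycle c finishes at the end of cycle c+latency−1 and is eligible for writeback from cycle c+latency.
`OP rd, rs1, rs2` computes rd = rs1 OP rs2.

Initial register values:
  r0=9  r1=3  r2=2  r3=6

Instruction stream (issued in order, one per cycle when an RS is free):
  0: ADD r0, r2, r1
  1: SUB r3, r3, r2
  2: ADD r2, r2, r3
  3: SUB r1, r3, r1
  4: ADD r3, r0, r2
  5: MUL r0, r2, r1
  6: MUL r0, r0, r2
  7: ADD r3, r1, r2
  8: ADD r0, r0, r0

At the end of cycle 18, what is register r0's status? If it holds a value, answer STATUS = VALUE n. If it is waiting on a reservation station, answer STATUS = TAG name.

cycle 1: issue ADD r0<-Add1 // r0:Add1,r1:3,r2:2,r3:6
cycle 2: issue SUB r3<-Add2 // r0:Add1,r1:3,r2:2,r3:Add2
cycle 3: stall // r0:Add1,r1:3,r2:2,r3:Add2
cycle 4: CDB Add1=5; issue ADD r2<-Add1 // r0:5,r1:3,r2:Add1,r3:Add2
cycle 5: CDB Add2=4; issue SUB r1<-Add2 // r0:5,r1:Add2,r2:Add1,r3:4
cycle 6: stall // r0:5,r1:Add2,r2:Add1,r3:4
cycle 7: stall // r0:5,r1:Add2,r2:Add1,r3:4
cycle 8: CDB Add1=6; issue ADD r3<-Add1 // r0:5,r1:Add2,r2:6,r3:Add1
cycle 9: CDB Add2=1; issue MUL r0<-Mul1 // r0:Mul1,r1:1,r2:6,r3:Add1
cycle 10: issue MUL r0<-Mul2 // r0:Mul2,r1:1,r2:6,r3:Add1
cycle 11: CDB Add1=11; issue ADD r3<-Add1 // r0:Mul2,r1:1,r2:6,r3:Add1
cycle 12: issue ADD r0<-Add2 // r0:Add2,r1:1,r2:6,r3:Add1
cycle 13: CDB Mul1=6 // r0:Add2,r1:1,r2:6,r3:Add1
cycle 14: CDB Add1=7 // r0:Add2,r1:1,r2:6,r3:7
cycle 15: - // r0:Add2,r1:1,r2:6,r3:7
cycle 16: - // r0:Add2,r1:1,r2:6,r3:7
cycle 17: CDB Mul2=36 // r0:Add2,r1:1,r2:6,r3:7
cycle 18: - // r0:Add2,r1:1,r2:6,r3:7

STATUS = TAG Add2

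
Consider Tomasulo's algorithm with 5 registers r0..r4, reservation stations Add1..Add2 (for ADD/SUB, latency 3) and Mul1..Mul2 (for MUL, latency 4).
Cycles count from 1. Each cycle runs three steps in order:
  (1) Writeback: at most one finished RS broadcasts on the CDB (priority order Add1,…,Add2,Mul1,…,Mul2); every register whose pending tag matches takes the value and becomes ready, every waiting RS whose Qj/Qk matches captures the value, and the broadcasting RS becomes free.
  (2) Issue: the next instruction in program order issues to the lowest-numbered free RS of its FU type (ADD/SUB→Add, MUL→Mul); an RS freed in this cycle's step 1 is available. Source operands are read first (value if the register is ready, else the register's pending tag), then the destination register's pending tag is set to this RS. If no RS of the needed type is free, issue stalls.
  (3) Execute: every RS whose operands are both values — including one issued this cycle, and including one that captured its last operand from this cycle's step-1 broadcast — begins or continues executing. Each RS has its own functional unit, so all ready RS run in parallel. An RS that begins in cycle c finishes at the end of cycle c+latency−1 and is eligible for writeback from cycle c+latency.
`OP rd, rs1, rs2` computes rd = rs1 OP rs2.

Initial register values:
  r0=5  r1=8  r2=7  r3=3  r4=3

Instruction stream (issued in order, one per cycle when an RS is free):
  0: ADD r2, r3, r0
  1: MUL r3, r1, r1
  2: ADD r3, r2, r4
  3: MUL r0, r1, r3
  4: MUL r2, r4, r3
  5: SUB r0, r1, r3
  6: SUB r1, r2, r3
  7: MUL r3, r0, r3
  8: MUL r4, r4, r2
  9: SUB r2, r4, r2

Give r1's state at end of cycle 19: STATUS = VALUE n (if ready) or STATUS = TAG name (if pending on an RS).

  c1: issue ADD r2<-Add1  regs: r0:5,r1:8,r2:Add1,r3:3,r4:3
  c2: issue MUL r3<-Mul1  regs: r0:5,r1:8,r2:Add1,r3:Mul1,r4:3
  c3: issue ADD r3<-Add2  regs: r0:5,r1:8,r2:Add1,r3:Add2,r4:3
  c4: CDB Add1=8; issue MUL r0<-Mul2  regs: r0:Mul2,r1:8,r2:8,r3:Add2,r4:3
  c5: stall  regs: r0:Mul2,r1:8,r2:8,r3:Add2,r4:3
  c6: CDB Mul1=64; issue MUL r2<-Mul1  regs: r0:Mul2,r1:8,r2:Mul1,r3:Add2,r4:3
  c7: CDB Add2=11; issue SUB r0<-Add1  regs: r0:Add1,r1:8,r2:Mul1,r3:11,r4:3
  c8: issue SUB r1<-Add2  regs: r0:Add1,r1:Add2,r2:Mul1,r3:11,r4:3
  c9: stall  regs: r0:Add1,r1:Add2,r2:Mul1,r3:11,r4:3
  c10: CDB Add1=-3; stall  regs: r0:-3,r1:Add2,r2:Mul1,r3:11,r4:3
  c11: CDB Mul1=33; issue MUL r3<-Mul1  regs: r0:-3,r1:Add2,r2:33,r3:Mul1,r4:3
  c12: CDB Mul2=88; issue MUL r4<-Mul2  regs: r0:-3,r1:Add2,r2:33,r3:Mul1,r4:Mul2
  c13: issue SUB r2<-Add1  regs: r0:-3,r1:Add2,r2:Add1,r3:Mul1,r4:Mul2
  c14: CDB Add2=22  regs: r0:-3,r1:22,r2:Add1,r3:Mul1,r4:Mul2
  c15: CDB Mul1=-33  regs: r0:-3,r1:22,r2:Add1,r3:-33,r4:Mul2
  c16: CDB Mul2=99  regs: r0:-3,r1:22,r2:Add1,r3:-33,r4:99
  c17: -  regs: r0:-3,r1:22,r2:Add1,r3:-33,r4:99
  c18: -  regs: r0:-3,r1:22,r2:Add1,r3:-33,r4:99
  c19: CDB Add1=66  regs: r0:-3,r1:22,r2:66,r3:-33,r4:99

STATUS = VALUE 22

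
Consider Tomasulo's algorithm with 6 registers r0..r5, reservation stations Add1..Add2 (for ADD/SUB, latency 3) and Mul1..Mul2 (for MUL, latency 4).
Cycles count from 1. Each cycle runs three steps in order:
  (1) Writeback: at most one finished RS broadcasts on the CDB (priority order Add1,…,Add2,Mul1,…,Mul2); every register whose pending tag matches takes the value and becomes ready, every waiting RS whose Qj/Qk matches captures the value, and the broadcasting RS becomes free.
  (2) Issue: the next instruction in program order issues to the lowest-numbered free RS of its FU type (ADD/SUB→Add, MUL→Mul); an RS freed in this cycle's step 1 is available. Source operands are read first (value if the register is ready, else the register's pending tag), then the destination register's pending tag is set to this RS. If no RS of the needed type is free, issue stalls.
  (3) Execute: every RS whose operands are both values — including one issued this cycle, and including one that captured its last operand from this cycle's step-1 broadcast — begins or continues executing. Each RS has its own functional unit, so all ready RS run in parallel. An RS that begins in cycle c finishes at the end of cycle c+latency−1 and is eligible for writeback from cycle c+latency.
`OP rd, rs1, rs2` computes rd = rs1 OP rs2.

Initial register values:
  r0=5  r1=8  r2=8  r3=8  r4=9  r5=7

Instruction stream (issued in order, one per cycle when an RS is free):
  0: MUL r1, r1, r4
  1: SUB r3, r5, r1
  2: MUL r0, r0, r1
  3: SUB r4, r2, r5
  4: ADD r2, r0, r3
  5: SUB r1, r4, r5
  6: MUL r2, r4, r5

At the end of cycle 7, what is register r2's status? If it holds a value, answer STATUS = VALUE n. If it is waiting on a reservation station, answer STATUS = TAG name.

STATUS = TAG Add2

c1: issue MUL r1<-Mul1 | r0:5,r1:Mul1,r2:8,r3:8,r4:9,r5:7
c2: issue SUB r3<-Add1 | r0:5,r1:Mul1,r2:8,r3:Add1,r4:9,r5:7
c3: issue MUL r0<-Mul2 | r0:Mul2,r1:Mul1,r2:8,r3:Add1,r4:9,r5:7
c4: issue SUB r4<-Add2 | r0:Mul2,r1:Mul1,r2:8,r3:Add1,r4:Add2,r5:7
c5: CDB Mul1=72; stall | r0:Mul2,r1:72,r2:8,r3:Add1,r4:Add2,r5:7
c6: stall | r0:Mul2,r1:72,r2:8,r3:Add1,r4:Add2,r5:7
c7: CDB Add2=1; issue ADD r2<-Add2 | r0:Mul2,r1:72,r2:Add2,r3:Add1,r4:1,r5:7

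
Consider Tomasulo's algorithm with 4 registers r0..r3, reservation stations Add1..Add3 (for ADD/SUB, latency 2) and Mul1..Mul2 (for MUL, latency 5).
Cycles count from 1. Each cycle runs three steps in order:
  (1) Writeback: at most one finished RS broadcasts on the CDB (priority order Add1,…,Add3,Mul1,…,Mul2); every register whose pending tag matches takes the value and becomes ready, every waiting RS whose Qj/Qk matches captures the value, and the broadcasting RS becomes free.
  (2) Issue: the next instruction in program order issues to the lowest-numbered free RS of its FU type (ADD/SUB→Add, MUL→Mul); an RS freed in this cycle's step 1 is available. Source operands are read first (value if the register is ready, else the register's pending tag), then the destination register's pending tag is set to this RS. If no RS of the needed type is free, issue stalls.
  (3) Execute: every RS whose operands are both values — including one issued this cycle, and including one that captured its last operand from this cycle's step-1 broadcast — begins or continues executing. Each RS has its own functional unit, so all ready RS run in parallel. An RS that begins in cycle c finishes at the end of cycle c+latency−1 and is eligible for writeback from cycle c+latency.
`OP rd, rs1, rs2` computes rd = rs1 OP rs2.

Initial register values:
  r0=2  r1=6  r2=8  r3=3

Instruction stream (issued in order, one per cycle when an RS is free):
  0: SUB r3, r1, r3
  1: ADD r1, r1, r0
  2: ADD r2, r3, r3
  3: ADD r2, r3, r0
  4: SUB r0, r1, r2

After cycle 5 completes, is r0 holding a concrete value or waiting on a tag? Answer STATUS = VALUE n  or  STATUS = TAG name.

STATUS = TAG Add1

  c1: issue SUB r3<-Add1  regs: r0:2,r1:6,r2:8,r3:Add1
  c2: issue ADD r1<-Add2  regs: r0:2,r1:Add2,r2:8,r3:Add1
  c3: CDB Add1=3; issue ADD r2<-Add1  regs: r0:2,r1:Add2,r2:Add1,r3:3
  c4: CDB Add2=8; issue ADD r2<-Add2  regs: r0:2,r1:8,r2:Add2,r3:3
  c5: CDB Add1=6; issue SUB r0<-Add1  regs: r0:Add1,r1:8,r2:Add2,r3:3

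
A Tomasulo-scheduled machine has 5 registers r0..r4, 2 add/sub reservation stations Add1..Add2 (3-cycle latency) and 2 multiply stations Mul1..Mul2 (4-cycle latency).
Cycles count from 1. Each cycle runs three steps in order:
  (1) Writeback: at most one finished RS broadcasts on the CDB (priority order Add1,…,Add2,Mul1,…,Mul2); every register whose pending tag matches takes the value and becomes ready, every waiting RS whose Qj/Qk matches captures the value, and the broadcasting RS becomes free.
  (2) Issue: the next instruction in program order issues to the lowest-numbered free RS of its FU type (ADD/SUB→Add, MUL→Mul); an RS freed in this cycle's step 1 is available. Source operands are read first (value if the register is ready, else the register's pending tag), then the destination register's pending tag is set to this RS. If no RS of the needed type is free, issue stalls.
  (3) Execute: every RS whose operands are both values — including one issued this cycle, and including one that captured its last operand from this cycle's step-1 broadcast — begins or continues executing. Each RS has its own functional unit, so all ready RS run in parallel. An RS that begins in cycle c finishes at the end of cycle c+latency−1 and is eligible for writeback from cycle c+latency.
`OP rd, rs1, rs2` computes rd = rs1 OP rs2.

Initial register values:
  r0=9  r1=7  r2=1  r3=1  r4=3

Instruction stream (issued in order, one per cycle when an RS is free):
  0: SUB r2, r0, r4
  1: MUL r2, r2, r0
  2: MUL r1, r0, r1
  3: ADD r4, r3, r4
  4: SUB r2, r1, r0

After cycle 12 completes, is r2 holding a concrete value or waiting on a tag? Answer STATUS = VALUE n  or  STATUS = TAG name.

cycle 1: issue SUB r2<-Add1 // r0:9,r1:7,r2:Add1,r3:1,r4:3
cycle 2: issue MUL r2<-Mul1 // r0:9,r1:7,r2:Mul1,r3:1,r4:3
cycle 3: issue MUL r1<-Mul2 // r0:9,r1:Mul2,r2:Mul1,r3:1,r4:3
cycle 4: CDB Add1=6; issue ADD r4<-Add1 // r0:9,r1:Mul2,r2:Mul1,r3:1,r4:Add1
cycle 5: issue SUB r2<-Add2 // r0:9,r1:Mul2,r2:Add2,r3:1,r4:Add1
cycle 6: - // r0:9,r1:Mul2,r2:Add2,r3:1,r4:Add1
cycle 7: CDB Add1=4 // r0:9,r1:Mul2,r2:Add2,r3:1,r4:4
cycle 8: CDB Mul1=54 // r0:9,r1:Mul2,r2:Add2,r3:1,r4:4
cycle 9: CDB Mul2=63 // r0:9,r1:63,r2:Add2,r3:1,r4:4
cycle 10: - // r0:9,r1:63,r2:Add2,r3:1,r4:4
cycle 11: - // r0:9,r1:63,r2:Add2,r3:1,r4:4
cycle 12: CDB Add2=54 // r0:9,r1:63,r2:54,r3:1,r4:4

STATUS = VALUE 54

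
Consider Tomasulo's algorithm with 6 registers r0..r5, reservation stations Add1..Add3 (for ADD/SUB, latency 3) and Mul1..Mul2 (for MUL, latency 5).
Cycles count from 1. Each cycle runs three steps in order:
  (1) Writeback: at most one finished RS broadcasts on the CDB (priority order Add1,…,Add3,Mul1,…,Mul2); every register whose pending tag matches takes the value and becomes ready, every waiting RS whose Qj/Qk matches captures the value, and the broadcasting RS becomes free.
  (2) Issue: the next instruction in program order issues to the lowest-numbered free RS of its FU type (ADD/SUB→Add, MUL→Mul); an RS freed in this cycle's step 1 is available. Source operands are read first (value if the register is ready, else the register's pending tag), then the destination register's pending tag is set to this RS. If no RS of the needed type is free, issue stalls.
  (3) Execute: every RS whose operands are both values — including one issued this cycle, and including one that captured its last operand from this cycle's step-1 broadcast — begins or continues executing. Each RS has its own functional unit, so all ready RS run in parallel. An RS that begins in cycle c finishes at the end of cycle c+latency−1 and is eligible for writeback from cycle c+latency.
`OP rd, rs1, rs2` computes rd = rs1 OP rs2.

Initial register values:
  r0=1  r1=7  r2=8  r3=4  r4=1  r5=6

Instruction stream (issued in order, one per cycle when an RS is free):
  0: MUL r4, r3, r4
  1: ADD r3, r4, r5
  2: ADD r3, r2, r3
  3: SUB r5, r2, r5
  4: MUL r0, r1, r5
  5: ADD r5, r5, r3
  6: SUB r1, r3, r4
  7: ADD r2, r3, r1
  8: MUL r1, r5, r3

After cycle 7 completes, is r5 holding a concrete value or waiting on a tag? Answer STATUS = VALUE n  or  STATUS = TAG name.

c1: issue MUL r4<-Mul1 | r0:1,r1:7,r2:8,r3:4,r4:Mul1,r5:6
c2: issue ADD r3<-Add1 | r0:1,r1:7,r2:8,r3:Add1,r4:Mul1,r5:6
c3: issue ADD r3<-Add2 | r0:1,r1:7,r2:8,r3:Add2,r4:Mul1,r5:6
c4: issue SUB r5<-Add3 | r0:1,r1:7,r2:8,r3:Add2,r4:Mul1,r5:Add3
c5: issue MUL r0<-Mul2 | r0:Mul2,r1:7,r2:8,r3:Add2,r4:Mul1,r5:Add3
c6: CDB Mul1=4; stall | r0:Mul2,r1:7,r2:8,r3:Add2,r4:4,r5:Add3
c7: CDB Add3=2; issue ADD r5<-Add3 | r0:Mul2,r1:7,r2:8,r3:Add2,r4:4,r5:Add3

STATUS = TAG Add3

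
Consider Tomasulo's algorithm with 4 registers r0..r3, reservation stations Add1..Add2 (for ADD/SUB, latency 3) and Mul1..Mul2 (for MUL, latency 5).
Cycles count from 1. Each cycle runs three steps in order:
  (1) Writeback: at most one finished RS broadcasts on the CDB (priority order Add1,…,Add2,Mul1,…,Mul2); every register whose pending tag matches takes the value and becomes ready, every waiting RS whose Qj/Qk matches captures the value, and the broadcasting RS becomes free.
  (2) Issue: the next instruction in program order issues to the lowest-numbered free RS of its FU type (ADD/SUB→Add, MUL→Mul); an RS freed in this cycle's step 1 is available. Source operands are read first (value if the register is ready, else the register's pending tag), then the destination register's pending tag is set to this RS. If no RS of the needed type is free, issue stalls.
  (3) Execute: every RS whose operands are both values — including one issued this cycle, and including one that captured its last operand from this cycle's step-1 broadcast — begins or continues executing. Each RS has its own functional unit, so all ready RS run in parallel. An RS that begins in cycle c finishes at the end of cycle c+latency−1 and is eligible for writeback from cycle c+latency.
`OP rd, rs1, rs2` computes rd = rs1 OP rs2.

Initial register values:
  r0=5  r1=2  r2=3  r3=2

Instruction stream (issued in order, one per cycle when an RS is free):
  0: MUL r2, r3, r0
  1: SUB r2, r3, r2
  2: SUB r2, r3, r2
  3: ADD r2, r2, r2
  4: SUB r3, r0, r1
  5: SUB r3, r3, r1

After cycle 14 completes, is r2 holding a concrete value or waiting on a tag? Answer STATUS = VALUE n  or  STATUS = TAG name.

cycle 1: issue MUL r2<-Mul1 // r0:5,r1:2,r2:Mul1,r3:2
cycle 2: issue SUB r2<-Add1 // r0:5,r1:2,r2:Add1,r3:2
cycle 3: issue SUB r2<-Add2 // r0:5,r1:2,r2:Add2,r3:2
cycle 4: stall // r0:5,r1:2,r2:Add2,r3:2
cycle 5: stall // r0:5,r1:2,r2:Add2,r3:2
cycle 6: CDB Mul1=10; stall // r0:5,r1:2,r2:Add2,r3:2
cycle 7: stall // r0:5,r1:2,r2:Add2,r3:2
cycle 8: stall // r0:5,r1:2,r2:Add2,r3:2
cycle 9: CDB Add1=-8; issue ADD r2<-Add1 // r0:5,r1:2,r2:Add1,r3:2
cycle 10: stall // r0:5,r1:2,r2:Add1,r3:2
cycle 11: stall // r0:5,r1:2,r2:Add1,r3:2
cycle 12: CDB Add2=10; issue SUB r3<-Add2 // r0:5,r1:2,r2:Add1,r3:Add2
cycle 13: stall // r0:5,r1:2,r2:Add1,r3:Add2
cycle 14: stall // r0:5,r1:2,r2:Add1,r3:Add2

STATUS = TAG Add1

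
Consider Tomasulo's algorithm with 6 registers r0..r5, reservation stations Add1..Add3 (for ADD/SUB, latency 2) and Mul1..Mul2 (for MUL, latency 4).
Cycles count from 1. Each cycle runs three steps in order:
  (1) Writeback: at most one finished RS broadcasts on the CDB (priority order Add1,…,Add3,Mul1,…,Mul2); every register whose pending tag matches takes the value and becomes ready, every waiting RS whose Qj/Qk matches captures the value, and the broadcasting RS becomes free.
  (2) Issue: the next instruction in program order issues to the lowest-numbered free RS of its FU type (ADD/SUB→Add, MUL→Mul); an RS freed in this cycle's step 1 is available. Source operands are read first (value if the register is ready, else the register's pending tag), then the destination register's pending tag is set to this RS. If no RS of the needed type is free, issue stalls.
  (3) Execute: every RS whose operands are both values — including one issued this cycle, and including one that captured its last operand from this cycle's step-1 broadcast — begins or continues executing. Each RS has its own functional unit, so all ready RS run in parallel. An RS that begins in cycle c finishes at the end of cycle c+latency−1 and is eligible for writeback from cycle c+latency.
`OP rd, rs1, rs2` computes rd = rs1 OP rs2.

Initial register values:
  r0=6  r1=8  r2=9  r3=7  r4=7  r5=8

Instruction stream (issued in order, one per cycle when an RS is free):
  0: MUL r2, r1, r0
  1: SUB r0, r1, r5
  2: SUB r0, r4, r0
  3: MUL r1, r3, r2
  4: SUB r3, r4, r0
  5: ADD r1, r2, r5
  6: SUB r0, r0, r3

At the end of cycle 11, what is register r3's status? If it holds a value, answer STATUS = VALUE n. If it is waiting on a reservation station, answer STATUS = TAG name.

  c1: issue MUL r2<-Mul1  regs: r0:6,r1:8,r2:Mul1,r3:7,r4:7,r5:8
  c2: issue SUB r0<-Add1  regs: r0:Add1,r1:8,r2:Mul1,r3:7,r4:7,r5:8
  c3: issue SUB r0<-Add2  regs: r0:Add2,r1:8,r2:Mul1,r3:7,r4:7,r5:8
  c4: CDB Add1=0; issue MUL r1<-Mul2  regs: r0:Add2,r1:Mul2,r2:Mul1,r3:7,r4:7,r5:8
  c5: CDB Mul1=48; issue SUB r3<-Add1  regs: r0:Add2,r1:Mul2,r2:48,r3:Add1,r4:7,r5:8
  c6: CDB Add2=7; issue ADD r1<-Add2  regs: r0:7,r1:Add2,r2:48,r3:Add1,r4:7,r5:8
  c7: issue SUB r0<-Add3  regs: r0:Add3,r1:Add2,r2:48,r3:Add1,r4:7,r5:8
  c8: CDB Add1=0  regs: r0:Add3,r1:Add2,r2:48,r3:0,r4:7,r5:8
  c9: CDB Add2=56  regs: r0:Add3,r1:56,r2:48,r3:0,r4:7,r5:8
  c10: CDB Add3=7  regs: r0:7,r1:56,r2:48,r3:0,r4:7,r5:8
  c11: CDB Mul2=336  regs: r0:7,r1:56,r2:48,r3:0,r4:7,r5:8

STATUS = VALUE 0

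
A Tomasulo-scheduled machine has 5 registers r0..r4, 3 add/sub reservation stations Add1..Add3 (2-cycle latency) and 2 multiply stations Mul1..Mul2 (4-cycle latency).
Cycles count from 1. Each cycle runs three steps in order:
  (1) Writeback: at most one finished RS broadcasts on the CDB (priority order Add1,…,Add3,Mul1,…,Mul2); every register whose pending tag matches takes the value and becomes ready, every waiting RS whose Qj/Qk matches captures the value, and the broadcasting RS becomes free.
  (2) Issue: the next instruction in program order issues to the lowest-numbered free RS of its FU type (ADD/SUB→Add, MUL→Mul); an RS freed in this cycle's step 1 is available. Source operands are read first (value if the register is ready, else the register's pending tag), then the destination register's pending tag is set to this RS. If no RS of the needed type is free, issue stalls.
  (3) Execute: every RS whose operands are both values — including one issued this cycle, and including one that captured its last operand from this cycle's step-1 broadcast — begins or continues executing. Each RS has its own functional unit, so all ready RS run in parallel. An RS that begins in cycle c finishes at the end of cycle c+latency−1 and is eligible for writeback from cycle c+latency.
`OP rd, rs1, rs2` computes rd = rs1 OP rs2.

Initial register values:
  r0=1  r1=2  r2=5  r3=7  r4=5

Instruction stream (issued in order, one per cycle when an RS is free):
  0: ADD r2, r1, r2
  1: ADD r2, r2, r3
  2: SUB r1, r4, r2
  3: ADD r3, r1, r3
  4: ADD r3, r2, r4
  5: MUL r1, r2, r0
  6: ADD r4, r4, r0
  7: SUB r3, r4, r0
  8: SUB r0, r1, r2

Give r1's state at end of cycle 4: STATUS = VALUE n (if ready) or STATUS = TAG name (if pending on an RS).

STATUS = TAG Add1

c1: issue ADD r2<-Add1 | r0:1,r1:2,r2:Add1,r3:7,r4:5
c2: issue ADD r2<-Add2 | r0:1,r1:2,r2:Add2,r3:7,r4:5
c3: CDB Add1=7; issue SUB r1<-Add1 | r0:1,r1:Add1,r2:Add2,r3:7,r4:5
c4: issue ADD r3<-Add3 | r0:1,r1:Add1,r2:Add2,r3:Add3,r4:5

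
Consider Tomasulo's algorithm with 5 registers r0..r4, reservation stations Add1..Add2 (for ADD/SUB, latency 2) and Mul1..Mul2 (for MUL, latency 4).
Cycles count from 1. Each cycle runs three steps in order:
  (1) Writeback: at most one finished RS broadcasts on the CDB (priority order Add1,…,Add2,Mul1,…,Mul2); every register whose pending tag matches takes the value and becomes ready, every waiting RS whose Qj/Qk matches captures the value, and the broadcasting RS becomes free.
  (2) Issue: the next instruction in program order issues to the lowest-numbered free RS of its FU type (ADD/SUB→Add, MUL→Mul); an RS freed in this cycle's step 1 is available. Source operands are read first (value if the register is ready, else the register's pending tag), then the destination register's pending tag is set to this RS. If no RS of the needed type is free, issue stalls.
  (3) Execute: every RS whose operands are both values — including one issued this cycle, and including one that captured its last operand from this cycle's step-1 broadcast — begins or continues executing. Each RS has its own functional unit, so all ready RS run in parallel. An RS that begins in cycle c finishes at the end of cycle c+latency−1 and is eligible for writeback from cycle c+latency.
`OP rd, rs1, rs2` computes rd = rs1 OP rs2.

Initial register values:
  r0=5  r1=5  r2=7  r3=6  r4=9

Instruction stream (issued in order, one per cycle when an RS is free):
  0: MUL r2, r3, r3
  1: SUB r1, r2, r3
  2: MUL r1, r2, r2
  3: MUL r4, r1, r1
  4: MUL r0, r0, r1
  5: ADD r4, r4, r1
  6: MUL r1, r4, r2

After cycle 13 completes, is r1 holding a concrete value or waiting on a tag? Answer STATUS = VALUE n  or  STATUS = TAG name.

STATUS = TAG Mul1

cycle 1: issue MUL r2<-Mul1 // r0:5,r1:5,r2:Mul1,r3:6,r4:9
cycle 2: issue SUB r1<-Add1 // r0:5,r1:Add1,r2:Mul1,r3:6,r4:9
cycle 3: issue MUL r1<-Mul2 // r0:5,r1:Mul2,r2:Mul1,r3:6,r4:9
cycle 4: stall // r0:5,r1:Mul2,r2:Mul1,r3:6,r4:9
cycle 5: CDB Mul1=36; issue MUL r4<-Mul1 // r0:5,r1:Mul2,r2:36,r3:6,r4:Mul1
cycle 6: stall // r0:5,r1:Mul2,r2:36,r3:6,r4:Mul1
cycle 7: CDB Add1=30; stall // r0:5,r1:Mul2,r2:36,r3:6,r4:Mul1
cycle 8: stall // r0:5,r1:Mul2,r2:36,r3:6,r4:Mul1
cycle 9: CDB Mul2=1296; issue MUL r0<-Mul2 // r0:Mul2,r1:1296,r2:36,r3:6,r4:Mul1
cycle 10: issue ADD r4<-Add1 // r0:Mul2,r1:1296,r2:36,r3:6,r4:Add1
cycle 11: stall // r0:Mul2,r1:1296,r2:36,r3:6,r4:Add1
cycle 12: stall // r0:Mul2,r1:1296,r2:36,r3:6,r4:Add1
cycle 13: CDB Mul1=1679616; issue MUL r1<-Mul1 // r0:Mul2,r1:Mul1,r2:36,r3:6,r4:Add1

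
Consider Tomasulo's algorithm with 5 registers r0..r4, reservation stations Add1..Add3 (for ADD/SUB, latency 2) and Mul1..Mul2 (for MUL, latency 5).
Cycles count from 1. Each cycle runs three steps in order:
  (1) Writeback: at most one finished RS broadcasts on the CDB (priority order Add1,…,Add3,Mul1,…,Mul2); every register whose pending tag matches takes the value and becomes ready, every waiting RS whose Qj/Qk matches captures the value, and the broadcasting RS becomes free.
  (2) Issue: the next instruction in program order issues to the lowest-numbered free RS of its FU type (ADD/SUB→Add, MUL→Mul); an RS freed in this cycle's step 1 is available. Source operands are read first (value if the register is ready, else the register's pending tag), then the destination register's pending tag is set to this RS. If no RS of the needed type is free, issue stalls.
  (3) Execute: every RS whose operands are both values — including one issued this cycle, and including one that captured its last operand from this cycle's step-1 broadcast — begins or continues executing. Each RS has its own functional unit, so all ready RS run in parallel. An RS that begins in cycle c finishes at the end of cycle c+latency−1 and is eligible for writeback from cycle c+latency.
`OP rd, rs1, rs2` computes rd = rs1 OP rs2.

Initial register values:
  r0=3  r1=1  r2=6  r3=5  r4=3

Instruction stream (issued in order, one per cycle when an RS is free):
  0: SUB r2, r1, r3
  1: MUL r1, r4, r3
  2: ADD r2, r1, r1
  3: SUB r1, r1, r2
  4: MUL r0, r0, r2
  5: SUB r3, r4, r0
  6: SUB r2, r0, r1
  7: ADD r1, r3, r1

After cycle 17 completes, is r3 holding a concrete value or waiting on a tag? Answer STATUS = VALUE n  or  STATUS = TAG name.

cycle 1: issue SUB r2<-Add1 // r0:3,r1:1,r2:Add1,r3:5,r4:3
cycle 2: issue MUL r1<-Mul1 // r0:3,r1:Mul1,r2:Add1,r3:5,r4:3
cycle 3: CDB Add1=-4; issue ADD r2<-Add1 // r0:3,r1:Mul1,r2:Add1,r3:5,r4:3
cycle 4: issue SUB r1<-Add2 // r0:3,r1:Add2,r2:Add1,r3:5,r4:3
cycle 5: issue MUL r0<-Mul2 // r0:Mul2,r1:Add2,r2:Add1,r3:5,r4:3
cycle 6: issue SUB r3<-Add3 // r0:Mul2,r1:Add2,r2:Add1,r3:Add3,r4:3
cycle 7: CDB Mul1=15; stall // r0:Mul2,r1:Add2,r2:Add1,r3:Add3,r4:3
cycle 8: stall // r0:Mul2,r1:Add2,r2:Add1,r3:Add3,r4:3
cycle 9: CDB Add1=30; issue SUB r2<-Add1 // r0:Mul2,r1:Add2,r2:Add1,r3:Add3,r4:3
cycle 10: stall // r0:Mul2,r1:Add2,r2:Add1,r3:Add3,r4:3
cycle 11: CDB Add2=-15; issue ADD r1<-Add2 // r0:Mul2,r1:Add2,r2:Add1,r3:Add3,r4:3
cycle 12: - // r0:Mul2,r1:Add2,r2:Add1,r3:Add3,r4:3
cycle 13: - // r0:Mul2,r1:Add2,r2:Add1,r3:Add3,r4:3
cycle 14: CDB Mul2=90 // r0:90,r1:Add2,r2:Add1,r3:Add3,r4:3
cycle 15: - // r0:90,r1:Add2,r2:Add1,r3:Add3,r4:3
cycle 16: CDB Add1=105 // r0:90,r1:Add2,r2:105,r3:Add3,r4:3
cycle 17: CDB Add3=-87 // r0:90,r1:Add2,r2:105,r3:-87,r4:3

STATUS = VALUE -87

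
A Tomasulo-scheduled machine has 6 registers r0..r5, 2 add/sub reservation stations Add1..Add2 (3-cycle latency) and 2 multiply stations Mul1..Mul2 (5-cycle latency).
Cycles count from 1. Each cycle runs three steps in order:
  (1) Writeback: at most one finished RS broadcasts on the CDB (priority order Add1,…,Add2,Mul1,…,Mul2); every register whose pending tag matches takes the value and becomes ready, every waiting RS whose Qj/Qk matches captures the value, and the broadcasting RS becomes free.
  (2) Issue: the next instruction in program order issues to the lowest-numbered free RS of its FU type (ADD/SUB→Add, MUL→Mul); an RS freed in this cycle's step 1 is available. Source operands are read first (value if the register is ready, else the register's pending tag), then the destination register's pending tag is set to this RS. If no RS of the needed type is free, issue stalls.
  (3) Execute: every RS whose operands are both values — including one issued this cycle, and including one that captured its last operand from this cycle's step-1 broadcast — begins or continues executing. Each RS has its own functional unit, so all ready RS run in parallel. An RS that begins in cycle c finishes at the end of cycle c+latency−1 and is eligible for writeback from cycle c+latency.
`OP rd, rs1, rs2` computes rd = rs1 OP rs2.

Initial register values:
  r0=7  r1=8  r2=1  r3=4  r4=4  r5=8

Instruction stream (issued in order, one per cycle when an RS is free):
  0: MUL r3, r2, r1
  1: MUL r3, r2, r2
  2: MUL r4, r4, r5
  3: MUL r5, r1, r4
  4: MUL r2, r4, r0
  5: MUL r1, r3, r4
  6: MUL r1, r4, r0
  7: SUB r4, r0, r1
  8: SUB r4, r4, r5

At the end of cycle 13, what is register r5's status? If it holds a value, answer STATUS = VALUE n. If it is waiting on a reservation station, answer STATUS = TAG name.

STATUS = TAG Mul2

c1: issue MUL r3<-Mul1 | r0:7,r1:8,r2:1,r3:Mul1,r4:4,r5:8
c2: issue MUL r3<-Mul2 | r0:7,r1:8,r2:1,r3:Mul2,r4:4,r5:8
c3: stall | r0:7,r1:8,r2:1,r3:Mul2,r4:4,r5:8
c4: stall | r0:7,r1:8,r2:1,r3:Mul2,r4:4,r5:8
c5: stall | r0:7,r1:8,r2:1,r3:Mul2,r4:4,r5:8
c6: CDB Mul1=8; issue MUL r4<-Mul1 | r0:7,r1:8,r2:1,r3:Mul2,r4:Mul1,r5:8
c7: CDB Mul2=1; issue MUL r5<-Mul2 | r0:7,r1:8,r2:1,r3:1,r4:Mul1,r5:Mul2
c8: stall | r0:7,r1:8,r2:1,r3:1,r4:Mul1,r5:Mul2
c9: stall | r0:7,r1:8,r2:1,r3:1,r4:Mul1,r5:Mul2
c10: stall | r0:7,r1:8,r2:1,r3:1,r4:Mul1,r5:Mul2
c11: CDB Mul1=32; issue MUL r2<-Mul1 | r0:7,r1:8,r2:Mul1,r3:1,r4:32,r5:Mul2
c12: stall | r0:7,r1:8,r2:Mul1,r3:1,r4:32,r5:Mul2
c13: stall | r0:7,r1:8,r2:Mul1,r3:1,r4:32,r5:Mul2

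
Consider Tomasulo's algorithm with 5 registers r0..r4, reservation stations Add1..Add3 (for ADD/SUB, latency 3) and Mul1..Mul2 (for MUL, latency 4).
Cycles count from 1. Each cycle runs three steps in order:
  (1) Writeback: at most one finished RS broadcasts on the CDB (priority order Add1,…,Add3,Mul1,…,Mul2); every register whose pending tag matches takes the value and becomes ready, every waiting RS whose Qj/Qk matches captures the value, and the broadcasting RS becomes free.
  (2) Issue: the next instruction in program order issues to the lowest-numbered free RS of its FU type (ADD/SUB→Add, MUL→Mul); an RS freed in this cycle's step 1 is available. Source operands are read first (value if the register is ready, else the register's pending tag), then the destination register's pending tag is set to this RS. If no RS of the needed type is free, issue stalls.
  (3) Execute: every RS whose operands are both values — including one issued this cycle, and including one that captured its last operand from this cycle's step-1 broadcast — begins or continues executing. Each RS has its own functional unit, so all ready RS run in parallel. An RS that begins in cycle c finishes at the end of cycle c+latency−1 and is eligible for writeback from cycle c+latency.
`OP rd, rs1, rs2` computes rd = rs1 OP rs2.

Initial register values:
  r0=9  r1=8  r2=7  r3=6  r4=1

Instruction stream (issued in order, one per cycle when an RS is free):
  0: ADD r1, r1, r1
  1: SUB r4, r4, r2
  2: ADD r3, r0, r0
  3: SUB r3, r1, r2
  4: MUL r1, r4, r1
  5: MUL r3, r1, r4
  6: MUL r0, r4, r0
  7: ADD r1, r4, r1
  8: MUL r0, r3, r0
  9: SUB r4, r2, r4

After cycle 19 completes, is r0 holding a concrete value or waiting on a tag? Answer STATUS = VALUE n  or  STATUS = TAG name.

cycle 1: issue ADD r1<-Add1 // r0:9,r1:Add1,r2:7,r3:6,r4:1
cycle 2: issue SUB r4<-Add2 // r0:9,r1:Add1,r2:7,r3:6,r4:Add2
cycle 3: issue ADD r3<-Add3 // r0:9,r1:Add1,r2:7,r3:Add3,r4:Add2
cycle 4: CDB Add1=16; issue SUB r3<-Add1 // r0:9,r1:16,r2:7,r3:Add1,r4:Add2
cycle 5: CDB Add2=-6; issue MUL r1<-Mul1 // r0:9,r1:Mul1,r2:7,r3:Add1,r4:-6
cycle 6: CDB Add3=18; issue MUL r3<-Mul2 // r0:9,r1:Mul1,r2:7,r3:Mul2,r4:-6
cycle 7: CDB Add1=9; stall // r0:9,r1:Mul1,r2:7,r3:Mul2,r4:-6
cycle 8: stall // r0:9,r1:Mul1,r2:7,r3:Mul2,r4:-6
cycle 9: CDB Mul1=-96; issue MUL r0<-Mul1 // r0:Mul1,r1:-96,r2:7,r3:Mul2,r4:-6
cycle 10: issue ADD r1<-Add1 // r0:Mul1,r1:Add1,r2:7,r3:Mul2,r4:-6
cycle 11: stall // r0:Mul1,r1:Add1,r2:7,r3:Mul2,r4:-6
cycle 12: stall // r0:Mul1,r1:Add1,r2:7,r3:Mul2,r4:-6
cycle 13: CDB Add1=-102; stall // r0:Mul1,r1:-102,r2:7,r3:Mul2,r4:-6
cycle 14: CDB Mul1=-54; issue MUL r0<-Mul1 // r0:Mul1,r1:-102,r2:7,r3:Mul2,r4:-6
cycle 15: CDB Mul2=576; issue SUB r4<-Add1 // r0:Mul1,r1:-102,r2:7,r3:576,r4:Add1
cycle 16: - // r0:Mul1,r1:-102,r2:7,r3:576,r4:Add1
cycle 17: - // r0:Mul1,r1:-102,r2:7,r3:576,r4:Add1
cycle 18: CDB Add1=13 // r0:Mul1,r1:-102,r2:7,r3:576,r4:13
cycle 19: CDB Mul1=-31104 // r0:-31104,r1:-102,r2:7,r3:576,r4:13

STATUS = VALUE -31104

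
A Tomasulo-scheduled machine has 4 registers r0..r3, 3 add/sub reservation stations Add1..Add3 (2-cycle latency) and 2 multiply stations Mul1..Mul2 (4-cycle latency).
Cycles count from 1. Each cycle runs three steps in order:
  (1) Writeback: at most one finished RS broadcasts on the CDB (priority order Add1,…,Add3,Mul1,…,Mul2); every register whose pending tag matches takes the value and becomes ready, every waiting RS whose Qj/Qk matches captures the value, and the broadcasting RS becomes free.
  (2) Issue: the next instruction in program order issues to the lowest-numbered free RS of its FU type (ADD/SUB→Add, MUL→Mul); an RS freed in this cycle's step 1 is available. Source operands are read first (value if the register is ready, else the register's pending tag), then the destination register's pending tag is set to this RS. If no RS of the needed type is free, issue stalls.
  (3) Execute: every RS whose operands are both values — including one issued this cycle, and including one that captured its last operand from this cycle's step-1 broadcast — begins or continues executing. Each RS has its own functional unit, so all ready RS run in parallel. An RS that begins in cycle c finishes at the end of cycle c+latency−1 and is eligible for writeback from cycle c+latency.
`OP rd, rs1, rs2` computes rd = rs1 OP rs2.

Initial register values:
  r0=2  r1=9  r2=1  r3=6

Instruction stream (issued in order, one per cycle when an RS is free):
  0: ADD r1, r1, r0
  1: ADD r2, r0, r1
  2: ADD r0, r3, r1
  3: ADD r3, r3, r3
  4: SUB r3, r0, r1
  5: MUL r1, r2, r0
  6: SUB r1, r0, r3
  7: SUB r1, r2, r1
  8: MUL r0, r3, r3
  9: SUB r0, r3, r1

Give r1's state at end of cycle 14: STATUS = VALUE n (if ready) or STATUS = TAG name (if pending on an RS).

c1: issue ADD r1<-Add1 | r0:2,r1:Add1,r2:1,r3:6
c2: issue ADD r2<-Add2 | r0:2,r1:Add1,r2:Add2,r3:6
c3: CDB Add1=11; issue ADD r0<-Add1 | r0:Add1,r1:11,r2:Add2,r3:6
c4: issue ADD r3<-Add3 | r0:Add1,r1:11,r2:Add2,r3:Add3
c5: CDB Add1=17; issue SUB r3<-Add1 | r0:17,r1:11,r2:Add2,r3:Add1
c6: CDB Add2=13; issue MUL r1<-Mul1 | r0:17,r1:Mul1,r2:13,r3:Add1
c7: CDB Add1=6; issue SUB r1<-Add1 | r0:17,r1:Add1,r2:13,r3:6
c8: CDB Add3=12; issue SUB r1<-Add2 | r0:17,r1:Add2,r2:13,r3:6
c9: CDB Add1=11; issue MUL r0<-Mul2 | r0:Mul2,r1:Add2,r2:13,r3:6
c10: CDB Mul1=221; issue SUB r0<-Add1 | r0:Add1,r1:Add2,r2:13,r3:6
c11: CDB Add2=2 | r0:Add1,r1:2,r2:13,r3:6
c12: - | r0:Add1,r1:2,r2:13,r3:6
c13: CDB Add1=4 | r0:4,r1:2,r2:13,r3:6
c14: CDB Mul2=36 | r0:4,r1:2,r2:13,r3:6

STATUS = VALUE 2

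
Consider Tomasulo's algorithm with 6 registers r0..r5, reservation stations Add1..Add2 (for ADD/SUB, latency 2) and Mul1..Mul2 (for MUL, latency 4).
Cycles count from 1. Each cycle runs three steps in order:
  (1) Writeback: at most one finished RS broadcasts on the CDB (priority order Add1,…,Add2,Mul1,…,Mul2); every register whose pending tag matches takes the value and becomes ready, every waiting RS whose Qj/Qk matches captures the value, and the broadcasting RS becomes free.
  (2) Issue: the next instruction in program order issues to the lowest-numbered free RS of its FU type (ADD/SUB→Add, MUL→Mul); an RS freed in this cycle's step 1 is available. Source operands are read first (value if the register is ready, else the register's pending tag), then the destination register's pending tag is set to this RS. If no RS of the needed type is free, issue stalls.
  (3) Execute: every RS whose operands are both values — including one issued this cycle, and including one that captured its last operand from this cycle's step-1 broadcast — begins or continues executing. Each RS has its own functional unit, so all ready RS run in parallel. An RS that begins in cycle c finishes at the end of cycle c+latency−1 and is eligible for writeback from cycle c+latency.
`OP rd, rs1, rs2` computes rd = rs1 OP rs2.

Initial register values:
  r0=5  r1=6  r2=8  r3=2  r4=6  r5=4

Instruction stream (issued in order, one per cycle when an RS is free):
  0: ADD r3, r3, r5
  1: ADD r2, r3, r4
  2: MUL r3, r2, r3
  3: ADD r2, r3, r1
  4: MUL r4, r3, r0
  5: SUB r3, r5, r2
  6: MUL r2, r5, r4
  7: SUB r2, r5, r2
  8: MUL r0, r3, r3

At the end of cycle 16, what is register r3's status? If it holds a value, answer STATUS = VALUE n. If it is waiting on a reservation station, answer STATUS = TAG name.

STATUS = VALUE -74

c1: issue ADD r3<-Add1 | r0:5,r1:6,r2:8,r3:Add1,r4:6,r5:4
c2: issue ADD r2<-Add2 | r0:5,r1:6,r2:Add2,r3:Add1,r4:6,r5:4
c3: CDB Add1=6; issue MUL r3<-Mul1 | r0:5,r1:6,r2:Add2,r3:Mul1,r4:6,r5:4
c4: issue ADD r2<-Add1 | r0:5,r1:6,r2:Add1,r3:Mul1,r4:6,r5:4
c5: CDB Add2=12; issue MUL r4<-Mul2 | r0:5,r1:6,r2:Add1,r3:Mul1,r4:Mul2,r5:4
c6: issue SUB r3<-Add2 | r0:5,r1:6,r2:Add1,r3:Add2,r4:Mul2,r5:4
c7: stall | r0:5,r1:6,r2:Add1,r3:Add2,r4:Mul2,r5:4
c8: stall | r0:5,r1:6,r2:Add1,r3:Add2,r4:Mul2,r5:4
c9: CDB Mul1=72; issue MUL r2<-Mul1 | r0:5,r1:6,r2:Mul1,r3:Add2,r4:Mul2,r5:4
c10: stall | r0:5,r1:6,r2:Mul1,r3:Add2,r4:Mul2,r5:4
c11: CDB Add1=78; issue SUB r2<-Add1 | r0:5,r1:6,r2:Add1,r3:Add2,r4:Mul2,r5:4
c12: stall | r0:5,r1:6,r2:Add1,r3:Add2,r4:Mul2,r5:4
c13: CDB Add2=-74; stall | r0:5,r1:6,r2:Add1,r3:-74,r4:Mul2,r5:4
c14: CDB Mul2=360; issue MUL r0<-Mul2 | r0:Mul2,r1:6,r2:Add1,r3:-74,r4:360,r5:4
c15: - | r0:Mul2,r1:6,r2:Add1,r3:-74,r4:360,r5:4
c16: - | r0:Mul2,r1:6,r2:Add1,r3:-74,r4:360,r5:4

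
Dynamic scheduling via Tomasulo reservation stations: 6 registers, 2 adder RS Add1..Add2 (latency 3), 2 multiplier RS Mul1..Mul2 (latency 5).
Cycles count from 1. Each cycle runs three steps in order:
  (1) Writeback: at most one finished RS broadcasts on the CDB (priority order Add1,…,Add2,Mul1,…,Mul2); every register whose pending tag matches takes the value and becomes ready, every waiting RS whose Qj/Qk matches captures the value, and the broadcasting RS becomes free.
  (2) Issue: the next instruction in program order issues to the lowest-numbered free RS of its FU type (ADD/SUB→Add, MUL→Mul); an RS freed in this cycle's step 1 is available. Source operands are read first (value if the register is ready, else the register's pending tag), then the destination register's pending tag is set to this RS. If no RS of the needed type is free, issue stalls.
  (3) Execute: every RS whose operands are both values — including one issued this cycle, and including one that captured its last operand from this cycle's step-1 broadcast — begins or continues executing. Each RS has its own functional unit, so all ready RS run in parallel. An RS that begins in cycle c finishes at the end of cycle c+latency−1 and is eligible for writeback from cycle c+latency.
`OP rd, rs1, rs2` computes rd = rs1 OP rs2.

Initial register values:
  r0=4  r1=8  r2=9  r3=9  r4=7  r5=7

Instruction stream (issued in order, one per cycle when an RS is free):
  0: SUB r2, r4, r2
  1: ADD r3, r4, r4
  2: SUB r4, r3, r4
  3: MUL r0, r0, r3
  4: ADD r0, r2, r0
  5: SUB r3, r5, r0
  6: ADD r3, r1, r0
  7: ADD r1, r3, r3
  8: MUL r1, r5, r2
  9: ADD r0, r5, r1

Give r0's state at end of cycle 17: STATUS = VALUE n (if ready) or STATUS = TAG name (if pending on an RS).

STATUS = VALUE 54

cycle 1: issue SUB r2<-Add1 // r0:4,r1:8,r2:Add1,r3:9,r4:7,r5:7
cycle 2: issue ADD r3<-Add2 // r0:4,r1:8,r2:Add1,r3:Add2,r4:7,r5:7
cycle 3: stall // r0:4,r1:8,r2:Add1,r3:Add2,r4:7,r5:7
cycle 4: CDB Add1=-2; issue SUB r4<-Add1 // r0:4,r1:8,r2:-2,r3:Add2,r4:Add1,r5:7
cycle 5: CDB Add2=14; issue MUL r0<-Mul1 // r0:Mul1,r1:8,r2:-2,r3:14,r4:Add1,r5:7
cycle 6: issue ADD r0<-Add2 // r0:Add2,r1:8,r2:-2,r3:14,r4:Add1,r5:7
cycle 7: stall // r0:Add2,r1:8,r2:-2,r3:14,r4:Add1,r5:7
cycle 8: CDB Add1=7; issue SUB r3<-Add1 // r0:Add2,r1:8,r2:-2,r3:Add1,r4:7,r5:7
cycle 9: stall // r0:Add2,r1:8,r2:-2,r3:Add1,r4:7,r5:7
cycle 10: CDB Mul1=56; stall // r0:Add2,r1:8,r2:-2,r3:Add1,r4:7,r5:7
cycle 11: stall // r0:Add2,r1:8,r2:-2,r3:Add1,r4:7,r5:7
cycle 12: stall // r0:Add2,r1:8,r2:-2,r3:Add1,r4:7,r5:7
cycle 13: CDB Add2=54; issue ADD r3<-Add2 // r0:54,r1:8,r2:-2,r3:Add2,r4:7,r5:7
cycle 14: stall // r0:54,r1:8,r2:-2,r3:Add2,r4:7,r5:7
cycle 15: stall // r0:54,r1:8,r2:-2,r3:Add2,r4:7,r5:7
cycle 16: CDB Add1=-47; issue ADD r1<-Add1 // r0:54,r1:Add1,r2:-2,r3:Add2,r4:7,r5:7
cycle 17: CDB Add2=62; issue MUL r1<-Mul1 // r0:54,r1:Mul1,r2:-2,r3:62,r4:7,r5:7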